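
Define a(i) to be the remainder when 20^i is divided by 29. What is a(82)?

24

Computing terms: a(0) = 1, a(1) = 20, a(2) = 23, a(3) = 25, a(4) = 7, a(5) = 24, a(6) = 16, a(7) = 1.
The sequence repeats with period 7.
So a(82) = a(0 + ((82-0) mod 7)) = a(5) = 24.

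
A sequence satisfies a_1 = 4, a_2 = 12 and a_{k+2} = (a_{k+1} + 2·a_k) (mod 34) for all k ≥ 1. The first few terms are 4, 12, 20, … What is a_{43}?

20

We have a_1 = 4, a_2 = 12, a_3 = 20, a_4 = 10, a_5 = 16, a_6 = 2, a_7 = 0, a_8 = 4, a_9 = 4, a_{10} = 12.
Since (a_9, a_{10}) = (a_1, a_2) = (4, 12) (two consecutive terms determine the rest), the sequence is periodic with period 8.
So a_{43} = a_{1 + ((43-1) mod 8)} = a_3 = 20.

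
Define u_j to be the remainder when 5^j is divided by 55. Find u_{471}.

5

Listing terms: u_0 = 1,  u_1 = 5,  u_2 = 25,  u_3 = 15,  u_4 = 20,  u_5 = 45,  u_6 = 5.
Since u_6 = u_1 = 5, the sequence is eventually periodic: after a pre-period of length 1 it cycles with period 5.
For j ≥ 1, u_j depends only on (j - 1) mod 5. (471 - 1) mod 5 = 0, so u_{471} = u_1 = 5.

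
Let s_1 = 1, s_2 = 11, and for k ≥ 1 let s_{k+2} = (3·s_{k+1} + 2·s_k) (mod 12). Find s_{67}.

11

We have s_1 = 1, s_2 = 11, s_3 = 11, s_4 = 7, s_5 = 7, s_6 = 11, s_7 = 11.
Since (s_6, s_7) = (s_2, s_3) = (11, 11) (two consecutive terms determine the rest), the sequence is eventually periodic: after a pre-period of length 1 it cycles with period 4.
For k ≥ 2, s_k depends only on (k - 2) mod 4. (67 - 2) mod 4 = 1, so s_{67} = s_3 = 11.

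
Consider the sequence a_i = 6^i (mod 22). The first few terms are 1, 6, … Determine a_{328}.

4

a_0 = 1,  a_1 = 6,  a_2 = 14,  a_3 = 18,  a_4 = 20,  a_5 = 10,  a_6 = 16,  a_7 = 8,  a_8 = 4,  a_9 = 2,  a_{10} = 12,  a_{11} = 6.
Since a_{11} = a_1 = 6, the sequence is eventually periodic: after a pre-period of length 1 it cycles with period 10.
For i ≥ 1, a_i depends only on (i - 1) mod 10. (328 - 1) mod 10 = 7, so a_{328} = a_8 = 4.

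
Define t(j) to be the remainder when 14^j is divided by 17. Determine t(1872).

1

Listing terms: t(1) = 14,  t(2) = 9,  t(3) = 7,  t(4) = 13,  t(5) = 12,  t(6) = 15,  t(7) = 6,  t(8) = 16,  t(9) = 3,  t(10) = 8,  t(11) = 10,  t(12) = 4,  t(13) = 5,  t(14) = 2,  t(15) = 11,  t(16) = 1,  t(17) = 14.
Since t(17) = t(1) = 14, the sequence is periodic with period 16.
So t(1872) = t(1 + ((1872-1) mod 16)) = t(16) = 1.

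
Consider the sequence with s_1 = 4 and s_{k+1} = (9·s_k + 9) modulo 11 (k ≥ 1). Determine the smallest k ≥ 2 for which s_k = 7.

Listing terms: s_1 = 4,  s_2 = 1,  s_3 = 7,  s_4 = 6,  s_5 = 8,  s_6 = 4.
Since s_6 = s_1 = 4, the sequence is periodic with period 5.
The value 7 first appears (with k ≥ 2) at s_3.

3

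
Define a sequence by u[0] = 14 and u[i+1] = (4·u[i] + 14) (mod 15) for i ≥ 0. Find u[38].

9

We have u[0] = 14; u[1] = 10; u[2] = 9; u[3] = 5; u[4] = 4; u[5] = 0; u[6] = 14.
The sequence repeats with period 6.
So u[38] = u[0 + ((38-0) mod 6)] = u[2] = 9.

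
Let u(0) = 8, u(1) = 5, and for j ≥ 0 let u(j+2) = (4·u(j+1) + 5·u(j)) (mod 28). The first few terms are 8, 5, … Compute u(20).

4

u(0) = 8; u(1) = 5; u(2) = 4; u(3) = 13; u(4) = 16; u(5) = 17; u(6) = 8; u(7) = 5.
Since (u(6), u(7)) = (u(0), u(1)) = (8, 5) (two consecutive terms determine the rest), the sequence is periodic with period 6.
So u(20) = u(0 + ((20-0) mod 6)) = u(2) = 4.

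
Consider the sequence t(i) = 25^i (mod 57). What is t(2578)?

4

t(1) = 25, t(2) = 55, t(3) = 7, t(4) = 4, t(5) = 43, t(6) = 49, t(7) = 28, t(8) = 16, t(9) = 1, t(10) = 25.
The sequence repeats with period 9.
(2578 - 1) mod 9 = 3, so t(2578) = t(4) = 4.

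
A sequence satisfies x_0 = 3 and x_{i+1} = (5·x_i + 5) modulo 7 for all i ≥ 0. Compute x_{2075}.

Listing terms: x_0 = 3,  x_1 = 6,  x_2 = 0,  x_3 = 5,  x_4 = 2,  x_5 = 1,  x_6 = 3.
The sequence repeats with period 6.
So x_{2075} = x_{0 + ((2075-0) mod 6)} = x_5 = 1.

1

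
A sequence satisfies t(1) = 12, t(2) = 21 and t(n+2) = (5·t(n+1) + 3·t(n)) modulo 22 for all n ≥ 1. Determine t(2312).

Computing terms: t(1) = 12,  t(2) = 21,  t(3) = 9,  t(4) = 20,  t(5) = 17,  t(6) = 13,  t(7) = 6,  t(8) = 3,  t(9) = 11,  t(10) = 20,  t(11) = 1,  t(12) = 21,  t(13) = 20,  t(14) = 9,  t(15) = 17,  t(16) = 2,  t(17) = 17,  t(18) = 3,  t(19) = 0,  t(20) = 9,  t(21) = 1,  t(22) = 10,  t(23) = 9,  t(24) = 9,  t(25) = 6,  t(26) = 13,  t(27) = 17,  t(28) = 14,  t(29) = 11,  t(30) = 9,  t(31) = 12,  t(32) = 21.
Since (t(31), t(32)) = (t(1), t(2)) = (12, 21) (two consecutive terms determine the rest), the sequence is periodic with period 30.
So t(2312) = t(1 + ((2312-1) mod 30)) = t(2) = 21.

21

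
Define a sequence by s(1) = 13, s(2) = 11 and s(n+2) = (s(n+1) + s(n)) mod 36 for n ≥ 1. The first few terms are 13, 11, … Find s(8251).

9

Computing terms: s(1) = 13; s(2) = 11; s(3) = 24; s(4) = 35; s(5) = 23; s(6) = 22; s(7) = 9; s(8) = 31; s(9) = 4; s(10) = 35; s(11) = 3; s(12) = 2; s(13) = 5; s(14) = 7; s(15) = 12; s(16) = 19; s(17) = 31; s(18) = 14; s(19) = 9; s(20) = 23; s(21) = 32; s(22) = 19; s(23) = 15; s(24) = 34; s(25) = 13; s(26) = 11.
Since (s(25), s(26)) = (s(1), s(2)) = (13, 11) (two consecutive terms determine the rest), the sequence is periodic with period 24.
(8251 - 1) mod 24 = 18, so s(8251) = s(19) = 9.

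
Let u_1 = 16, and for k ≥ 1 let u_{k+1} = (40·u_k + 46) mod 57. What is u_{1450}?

25

u_1 = 16,  u_2 = 2,  u_3 = 12,  u_4 = 13,  u_5 = 53,  u_6 = 0,  u_7 = 46,  u_8 = 5,  u_9 = 18,  u_{10} = 25,  u_{11} = 20,  u_{12} = 48,  u_{13} = 28,  u_{14} = 26,  u_{15} = 3,  u_{16} = 52,  u_{17} = 17,  u_{18} = 42,  u_{19} = 16.
The sequence repeats with period 18.
(1450 - 1) mod 18 = 9, so u_{1450} = u_{10} = 25.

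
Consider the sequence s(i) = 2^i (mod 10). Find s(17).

Listing terms: s(0) = 1,  s(1) = 2,  s(2) = 4,  s(3) = 8,  s(4) = 6,  s(5) = 2.
Since s(5) = s(1) = 2, the sequence is eventually periodic: after a pre-period of length 1 it cycles with period 4.
For i ≥ 1, s(i) depends only on (i - 1) mod 4. (17 - 1) mod 4 = 0, so s(17) = s(1) = 2.

2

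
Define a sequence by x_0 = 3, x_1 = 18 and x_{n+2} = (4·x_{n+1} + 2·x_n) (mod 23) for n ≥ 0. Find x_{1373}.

x_0 = 3,  x_1 = 18,  x_2 = 9,  x_3 = 3,  x_4 = 7,  x_5 = 11,  x_6 = 12,  x_7 = 1,  x_8 = 5,  x_9 = 22,  x_{10} = 6,  x_{11} = 22,  x_{12} = 8,  x_{13} = 7,  x_{14} = 21,  x_{15} = 6,  x_{16} = 20,  x_{17} = 0,  x_{18} = 17,  x_{19} = 22,  x_{20} = 7,  x_{21} = 3,  x_{22} = 3,  x_{23} = 18.
Since (x_{22}, x_{23}) = (x_0, x_1) = (3, 18) (two consecutive terms determine the rest), the sequence is periodic with period 22.
So x_{1373} = x_{0 + ((1373-0) mod 22)} = x_9 = 22.

22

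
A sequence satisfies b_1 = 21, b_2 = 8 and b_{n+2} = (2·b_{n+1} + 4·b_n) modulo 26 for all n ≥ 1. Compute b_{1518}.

4

Computing terms: b_1 = 21,  b_2 = 8,  b_3 = 22,  b_4 = 24,  b_5 = 6,  b_6 = 4,  b_7 = 6,  b_8 = 2,  b_9 = 2,  b_{10} = 12,  b_{11} = 6,  b_{12} = 8,  b_{13} = 14,  b_{14} = 8,  b_{15} = 20,  b_{16} = 20,  b_{17} = 16,  b_{18} = 8,  b_{19} = 2,  b_{20} = 10,  b_{21} = 2,  b_{22} = 18,  b_{23} = 18,  b_{24} = 4,  b_{25} = 2,  b_{26} = 20,  b_{27} = 22,  b_{28} = 20,  b_{29} = 24,  b_{30} = 24,  b_{31} = 14,  b_{32} = 20,  b_{33} = 18,  b_{34} = 12,  b_{35} = 18,  b_{36} = 6,  b_{37} = 6,  b_{38} = 10,  b_{39} = 18,  b_{40} = 24,  b_{41} = 16,  b_{42} = 24,  b_{43} = 8,  b_{44} = 8,  b_{45} = 22.
Since (b_{44}, b_{45}) = (b_2, b_3) = (8, 22) (two consecutive terms determine the rest), the sequence is eventually periodic: after a pre-period of length 1 it cycles with period 42.
For n ≥ 2, b_n depends only on (n - 2) mod 42. (1518 - 2) mod 42 = 4, so b_{1518} = b_6 = 4.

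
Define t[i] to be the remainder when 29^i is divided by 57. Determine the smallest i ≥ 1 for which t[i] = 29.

1

Listing terms: t[0] = 1; t[1] = 29; t[2] = 43; t[3] = 50; t[4] = 25; t[5] = 41; t[6] = 49; t[7] = 53; t[8] = 55; t[9] = 56; t[10] = 28; t[11] = 14; t[12] = 7; t[13] = 32; t[14] = 16; t[15] = 8; t[16] = 4; t[17] = 2; t[18] = 1.
Since t[18] = t[0] = 1, the sequence is periodic with period 18.
The value 29 first appears (with i ≥ 1) at t[1].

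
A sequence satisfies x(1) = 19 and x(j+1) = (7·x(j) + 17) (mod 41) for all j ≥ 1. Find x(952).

2

Listing terms: x(1) = 19; x(2) = 27; x(3) = 1; x(4) = 24; x(5) = 21; x(6) = 0; x(7) = 17; x(8) = 13; x(9) = 26; x(10) = 35; x(11) = 16; x(12) = 6; x(13) = 18; x(14) = 20; x(15) = 34; x(16) = 9; x(17) = 39; x(18) = 3; x(19) = 38; x(20) = 37; x(21) = 30; x(22) = 22; x(23) = 7; x(24) = 25; x(25) = 28; x(26) = 8; x(27) = 32; x(28) = 36; x(29) = 23; x(30) = 14; x(31) = 33; x(32) = 2; x(33) = 31; x(34) = 29; x(35) = 15; x(36) = 40; x(37) = 10; x(38) = 5; x(39) = 11; x(40) = 12; x(41) = 19.
Since x(41) = x(1) = 19, the sequence is periodic with period 40.
(952 - 1) mod 40 = 31, so x(952) = x(32) = 2.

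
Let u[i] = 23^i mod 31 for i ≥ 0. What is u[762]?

Listing terms: u[0] = 1,  u[1] = 23,  u[2] = 2,  u[3] = 15,  u[4] = 4,  u[5] = 30,  u[6] = 8,  u[7] = 29,  u[8] = 16,  u[9] = 27,  u[10] = 1.
Since u[10] = u[0] = 1, the sequence is periodic with period 10.
(762 - 0) mod 10 = 2, so u[762] = u[2] = 2.

2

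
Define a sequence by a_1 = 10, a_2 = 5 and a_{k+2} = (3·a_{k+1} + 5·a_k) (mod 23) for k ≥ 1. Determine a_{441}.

a_1 = 10; a_2 = 5; a_3 = 19; a_4 = 13; a_5 = 19; a_6 = 7; a_7 = 1; a_8 = 15; a_9 = 4; a_{10} = 18; a_{11} = 5; a_{12} = 13; a_{13} = 18; a_{14} = 4; a_{15} = 10; a_{16} = 4; a_{17} = 16; a_{18} = 22; a_{19} = 8; a_{20} = 19; a_{21} = 5; a_{22} = 18; a_{23} = 10; a_{24} = 5.
Since (a_{23}, a_{24}) = (a_1, a_2) = (10, 5) (two consecutive terms determine the rest), the sequence is periodic with period 22.
So a_{441} = a_{1 + ((441-1) mod 22)} = a_1 = 10.

10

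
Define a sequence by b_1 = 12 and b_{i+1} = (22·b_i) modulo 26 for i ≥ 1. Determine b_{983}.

4

We have b_1 = 12; b_2 = 4; b_3 = 10; b_4 = 12.
The sequence repeats with period 3.
So b_{983} = b_{1 + ((983-1) mod 3)} = b_2 = 4.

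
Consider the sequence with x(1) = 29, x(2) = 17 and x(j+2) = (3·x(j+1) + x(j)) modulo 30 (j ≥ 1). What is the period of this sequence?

12

Computing terms: x(1) = 29; x(2) = 17; x(3) = 20; x(4) = 17; x(5) = 11; x(6) = 20; x(7) = 11; x(8) = 23; x(9) = 20; x(10) = 23; x(11) = 29; x(12) = 20; x(13) = 29; x(14) = 17.
The sequence repeats with period 12.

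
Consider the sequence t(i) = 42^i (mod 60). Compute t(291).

48

t(0) = 1; t(1) = 42; t(2) = 24; t(3) = 48; t(4) = 36; t(5) = 12; t(6) = 24.
Since t(6) = t(2) = 24, the sequence is eventually periodic: after a pre-period of length 2 it cycles with period 4.
For i ≥ 2, t(i) depends only on (i - 2) mod 4. (291 - 2) mod 4 = 1, so t(291) = t(3) = 48.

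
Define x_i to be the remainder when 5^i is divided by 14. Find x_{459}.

Computing terms: x_1 = 5; x_2 = 11; x_3 = 13; x_4 = 9; x_5 = 3; x_6 = 1; x_7 = 5.
The sequence repeats with period 6.
So x_{459} = x_{1 + ((459-1) mod 6)} = x_3 = 13.

13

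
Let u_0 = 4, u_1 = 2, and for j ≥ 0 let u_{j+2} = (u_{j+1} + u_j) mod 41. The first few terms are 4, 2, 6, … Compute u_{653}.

17

Listing terms: u_0 = 4; u_1 = 2; u_2 = 6; u_3 = 8; u_4 = 14; u_5 = 22; u_6 = 36; u_7 = 17; u_8 = 12; u_9 = 29; u_{10} = 0; u_{11} = 29; u_{12} = 29; u_{13} = 17; u_{14} = 5; u_{15} = 22; u_{16} = 27; u_{17} = 8; u_{18} = 35; u_{19} = 2; u_{20} = 37; u_{21} = 39; u_{22} = 35; u_{23} = 33; u_{24} = 27; u_{25} = 19; u_{26} = 5; u_{27} = 24; u_{28} = 29; u_{29} = 12; u_{30} = 0; u_{31} = 12; u_{32} = 12; u_{33} = 24; u_{34} = 36; u_{35} = 19; u_{36} = 14; u_{37} = 33; u_{38} = 6; u_{39} = 39; u_{40} = 4; u_{41} = 2.
The sequence repeats with period 40.
So u_{653} = u_{0 + ((653-0) mod 40)} = u_{13} = 17.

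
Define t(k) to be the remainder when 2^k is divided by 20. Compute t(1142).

4

t(0) = 1; t(1) = 2; t(2) = 4; t(3) = 8; t(4) = 16; t(5) = 12; t(6) = 4.
Since t(6) = t(2) = 4, the sequence is eventually periodic: after a pre-period of length 2 it cycles with period 4.
For k ≥ 2, t(k) depends only on (k - 2) mod 4. (1142 - 2) mod 4 = 0, so t(1142) = t(2) = 4.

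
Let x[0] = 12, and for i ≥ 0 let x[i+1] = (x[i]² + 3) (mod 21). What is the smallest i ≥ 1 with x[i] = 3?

We have x[0] = 12; x[1] = 0; x[2] = 3; x[3] = 12.
Since x[3] = x[0] = 12, the sequence is periodic with period 3.
The value 3 first appears (with i ≥ 1) at x[2].

2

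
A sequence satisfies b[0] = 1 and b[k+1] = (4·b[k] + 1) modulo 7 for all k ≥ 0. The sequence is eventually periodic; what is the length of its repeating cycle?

3

Computing terms: b[0] = 1; b[1] = 5; b[2] = 0; b[3] = 1.
The sequence repeats with period 3.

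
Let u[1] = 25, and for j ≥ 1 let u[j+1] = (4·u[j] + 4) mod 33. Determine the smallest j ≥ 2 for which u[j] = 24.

3

u[1] = 25, u[2] = 5, u[3] = 24, u[4] = 1, u[5] = 8, u[6] = 3, u[7] = 16, u[8] = 2, u[9] = 12, u[10] = 19, u[11] = 14, u[12] = 27, u[13] = 13, u[14] = 23, u[15] = 30, u[16] = 25.
The sequence repeats with period 15.
The value 24 first appears (with j ≥ 2) at u[3].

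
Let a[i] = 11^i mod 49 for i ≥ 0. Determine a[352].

Computing terms: a[0] = 1; a[1] = 11; a[2] = 23; a[3] = 8; a[4] = 39; a[5] = 37; a[6] = 15; a[7] = 18; a[8] = 2; a[9] = 22; a[10] = 46; a[11] = 16; a[12] = 29; a[13] = 25; a[14] = 30; a[15] = 36; a[16] = 4; a[17] = 44; a[18] = 43; a[19] = 32; a[20] = 9; a[21] = 1.
Since a[21] = a[0] = 1, the sequence is periodic with period 21.
So a[352] = a[0 + ((352-0) mod 21)] = a[16] = 4.

4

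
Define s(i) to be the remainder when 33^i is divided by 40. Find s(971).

Listing terms: s(0) = 1,  s(1) = 33,  s(2) = 9,  s(3) = 17,  s(4) = 1.
Since s(4) = s(0) = 1, the sequence is periodic with period 4.
So s(971) = s(0 + ((971-0) mod 4)) = s(3) = 17.

17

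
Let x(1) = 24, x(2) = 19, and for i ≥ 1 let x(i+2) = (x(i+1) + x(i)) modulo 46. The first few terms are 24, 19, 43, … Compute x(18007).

42

Listing terms: x(1) = 24, x(2) = 19, x(3) = 43, x(4) = 16, x(5) = 13, x(6) = 29, x(7) = 42, x(8) = 25, x(9) = 21, x(10) = 0, x(11) = 21, x(12) = 21, x(13) = 42, x(14) = 17, x(15) = 13, x(16) = 30, x(17) = 43, x(18) = 27, x(19) = 24, x(20) = 5, x(21) = 29, x(22) = 34, x(23) = 17, x(24) = 5, x(25) = 22, x(26) = 27, x(27) = 3, x(28) = 30, x(29) = 33, x(30) = 17, x(31) = 4, x(32) = 21, x(33) = 25, x(34) = 0, x(35) = 25, x(36) = 25, x(37) = 4, x(38) = 29, x(39) = 33, x(40) = 16, x(41) = 3, x(42) = 19, x(43) = 22, x(44) = 41, x(45) = 17, x(46) = 12, x(47) = 29, x(48) = 41, x(49) = 24, x(50) = 19.
The sequence repeats with period 48.
So x(18007) = x(1 + ((18007-1) mod 48)) = x(7) = 42.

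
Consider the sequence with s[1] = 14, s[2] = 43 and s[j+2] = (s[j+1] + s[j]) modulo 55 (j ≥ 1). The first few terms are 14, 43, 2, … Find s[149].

We have s[1] = 14,  s[2] = 43,  s[3] = 2,  s[4] = 45,  s[5] = 47,  s[6] = 37,  s[7] = 29,  s[8] = 11,  s[9] = 40,  s[10] = 51,  s[11] = 36,  s[12] = 32,  s[13] = 13,  s[14] = 45,  s[15] = 3,  s[16] = 48,  s[17] = 51,  s[18] = 44,  s[19] = 40,  s[20] = 29,  s[21] = 14,  s[22] = 43.
Since (s[21], s[22]) = (s[1], s[2]) = (14, 43) (two consecutive terms determine the rest), the sequence is periodic with period 20.
(149 - 1) mod 20 = 8, so s[149] = s[9] = 40.

40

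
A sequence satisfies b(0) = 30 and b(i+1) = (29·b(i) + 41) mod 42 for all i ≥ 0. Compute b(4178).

Computing terms: b(0) = 30, b(1) = 29, b(2) = 0, b(3) = 41, b(4) = 12, b(5) = 11, b(6) = 24, b(7) = 23, b(8) = 36, b(9) = 35, b(10) = 6, b(11) = 5, b(12) = 18, b(13) = 17, b(14) = 30.
The sequence repeats with period 14.
(4178 - 0) mod 14 = 6, so b(4178) = b(6) = 24.

24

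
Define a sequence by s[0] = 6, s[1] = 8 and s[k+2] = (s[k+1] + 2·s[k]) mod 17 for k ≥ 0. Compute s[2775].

Computing terms: s[0] = 6; s[1] = 8; s[2] = 3; s[3] = 2; s[4] = 8; s[5] = 12; s[6] = 11; s[7] = 1; s[8] = 6; s[9] = 8.
The sequence repeats with period 8.
So s[2775] = s[0 + ((2775-0) mod 8)] = s[7] = 1.

1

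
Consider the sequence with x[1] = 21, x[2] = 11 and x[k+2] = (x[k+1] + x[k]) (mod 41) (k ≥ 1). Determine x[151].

34

We have x[1] = 21,  x[2] = 11,  x[3] = 32,  x[4] = 2,  x[5] = 34,  x[6] = 36,  x[7] = 29,  x[8] = 24,  x[9] = 12,  x[10] = 36,  x[11] = 7,  x[12] = 2,  x[13] = 9,  x[14] = 11,  x[15] = 20,  x[16] = 31,  x[17] = 10,  x[18] = 0,  x[19] = 10,  x[20] = 10,  x[21] = 20,  x[22] = 30,  x[23] = 9,  x[24] = 39,  x[25] = 7,  x[26] = 5,  x[27] = 12,  x[28] = 17,  x[29] = 29,  x[30] = 5,  x[31] = 34,  x[32] = 39,  x[33] = 32,  x[34] = 30,  x[35] = 21,  x[36] = 10,  x[37] = 31,  x[38] = 0,  x[39] = 31,  x[40] = 31,  x[41] = 21,  x[42] = 11.
The sequence repeats with period 40.
(151 - 1) mod 40 = 30, so x[151] = x[31] = 34.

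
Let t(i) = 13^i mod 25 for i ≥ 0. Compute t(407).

17

We have t(0) = 1; t(1) = 13; t(2) = 19; t(3) = 22; t(4) = 11; t(5) = 18; t(6) = 9; t(7) = 17; t(8) = 21; t(9) = 23; t(10) = 24; t(11) = 12; t(12) = 6; t(13) = 3; t(14) = 14; t(15) = 7; t(16) = 16; t(17) = 8; t(18) = 4; t(19) = 2; t(20) = 1.
The sequence repeats with period 20.
(407 - 0) mod 20 = 7, so t(407) = t(7) = 17.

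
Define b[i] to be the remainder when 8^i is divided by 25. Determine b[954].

4

We have b[1] = 8, b[2] = 14, b[3] = 12, b[4] = 21, b[5] = 18, b[6] = 19, b[7] = 2, b[8] = 16, b[9] = 3, b[10] = 24, b[11] = 17, b[12] = 11, b[13] = 13, b[14] = 4, b[15] = 7, b[16] = 6, b[17] = 23, b[18] = 9, b[19] = 22, b[20] = 1, b[21] = 8.
Since b[21] = b[1] = 8, the sequence is periodic with period 20.
So b[954] = b[1 + ((954-1) mod 20)] = b[14] = 4.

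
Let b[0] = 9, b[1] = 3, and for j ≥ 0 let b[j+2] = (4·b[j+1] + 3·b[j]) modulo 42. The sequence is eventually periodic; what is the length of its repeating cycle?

We have b[0] = 9,  b[1] = 3,  b[2] = 39,  b[3] = 39,  b[4] = 21,  b[5] = 33,  b[6] = 27,  b[7] = 39,  b[8] = 27,  b[9] = 15,  b[10] = 15,  b[11] = 21,  b[12] = 3,  b[13] = 33,  b[14] = 15,  b[15] = 33,  b[16] = 9,  b[17] = 9,  b[18] = 21,  b[19] = 27,  b[20] = 3,  b[21] = 9,  b[22] = 3.
The sequence repeats with period 21.

21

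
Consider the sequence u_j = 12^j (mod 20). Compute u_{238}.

We have u_1 = 12, u_2 = 4, u_3 = 8, u_4 = 16, u_5 = 12.
Since u_5 = u_1 = 12, the sequence is periodic with period 4.
So u_{238} = u_{1 + ((238-1) mod 4)} = u_2 = 4.

4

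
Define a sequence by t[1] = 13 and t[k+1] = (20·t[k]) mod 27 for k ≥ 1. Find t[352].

14

Computing terms: t[1] = 13; t[2] = 17; t[3] = 16; t[4] = 23; t[5] = 1; t[6] = 20; t[7] = 22; t[8] = 8; t[9] = 25; t[10] = 14; t[11] = 10; t[12] = 11; t[13] = 4; t[14] = 26; t[15] = 7; t[16] = 5; t[17] = 19; t[18] = 2; t[19] = 13.
Since t[19] = t[1] = 13, the sequence is periodic with period 18.
So t[352] = t[1 + ((352-1) mod 18)] = t[10] = 14.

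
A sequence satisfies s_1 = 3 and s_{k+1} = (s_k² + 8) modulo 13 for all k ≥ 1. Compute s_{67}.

s_1 = 3; s_2 = 4; s_3 = 11; s_4 = 12; s_5 = 9; s_6 = 11.
Since s_6 = s_3 = 11, the sequence is eventually periodic: after a pre-period of length 2 it cycles with period 3.
For k ≥ 3, s_k depends only on (k - 3) mod 3. (67 - 3) mod 3 = 1, so s_{67} = s_4 = 12.

12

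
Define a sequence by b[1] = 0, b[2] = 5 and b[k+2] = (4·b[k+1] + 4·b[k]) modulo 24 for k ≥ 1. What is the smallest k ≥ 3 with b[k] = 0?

b[1] = 0; b[2] = 5; b[3] = 20; b[4] = 4; b[5] = 0; b[6] = 16; b[7] = 16; b[8] = 8; b[9] = 0; b[10] = 8; b[11] = 8; b[12] = 16; b[13] = 0; b[14] = 16.
Since (b[13], b[14]) = (b[5], b[6]) = (0, 16) (two consecutive terms determine the rest), the sequence is eventually periodic: after a pre-period of length 4 it cycles with period 8.
The value 0 first appears (with k ≥ 3) at b[5].

5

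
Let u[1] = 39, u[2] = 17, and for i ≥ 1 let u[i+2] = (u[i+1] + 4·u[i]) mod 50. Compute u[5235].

Listing terms: u[1] = 39, u[2] = 17, u[3] = 23, u[4] = 41, u[5] = 33, u[6] = 47, u[7] = 29, u[8] = 17, u[9] = 33, u[10] = 1, u[11] = 33, u[12] = 37, u[13] = 19, u[14] = 17, u[15] = 43, u[16] = 11, u[17] = 33, u[18] = 27, u[19] = 9, u[20] = 17, u[21] = 3, u[22] = 21, u[23] = 33, u[24] = 17, u[25] = 49, u[26] = 17, u[27] = 13, u[28] = 31, u[29] = 33, u[30] = 7, u[31] = 39, u[32] = 17.
The sequence repeats with period 30.
(5235 - 1) mod 30 = 14, so u[5235] = u[15] = 43.

43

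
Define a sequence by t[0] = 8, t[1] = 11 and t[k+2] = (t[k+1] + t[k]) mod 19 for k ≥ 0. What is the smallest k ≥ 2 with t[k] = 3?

5

We have t[0] = 8, t[1] = 11, t[2] = 0, t[3] = 11, t[4] = 11, t[5] = 3, t[6] = 14, t[7] = 17, t[8] = 12, t[9] = 10, t[10] = 3, t[11] = 13, t[12] = 16, t[13] = 10, t[14] = 7, t[15] = 17, t[16] = 5, t[17] = 3, t[18] = 8, t[19] = 11.
The sequence repeats with period 18.
The value 3 first appears (with k ≥ 2) at t[5].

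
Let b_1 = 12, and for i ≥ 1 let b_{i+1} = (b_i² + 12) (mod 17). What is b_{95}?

14

Listing terms: b_1 = 12, b_2 = 3, b_3 = 4, b_4 = 11, b_5 = 14, b_6 = 4.
Since b_6 = b_3 = 4, the sequence is eventually periodic: after a pre-period of length 2 it cycles with period 3.
For i ≥ 3, b_i depends only on (i - 3) mod 3. (95 - 3) mod 3 = 2, so b_{95} = b_5 = 14.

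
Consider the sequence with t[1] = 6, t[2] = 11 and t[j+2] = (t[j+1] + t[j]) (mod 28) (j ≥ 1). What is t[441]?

1

We have t[1] = 6,  t[2] = 11,  t[3] = 17,  t[4] = 0,  t[5] = 17,  t[6] = 17,  t[7] = 6,  t[8] = 23,  t[9] = 1,  t[10] = 24,  t[11] = 25,  t[12] = 21,  t[13] = 18,  t[14] = 11,  t[15] = 1,  t[16] = 12,  t[17] = 13,  t[18] = 25,  t[19] = 10,  t[20] = 7,  t[21] = 17,  t[22] = 24,  t[23] = 13,  t[24] = 9,  t[25] = 22,  t[26] = 3,  t[27] = 25,  t[28] = 0,  t[29] = 25,  t[30] = 25,  t[31] = 22,  t[32] = 19,  t[33] = 13,  t[34] = 4,  t[35] = 17,  t[36] = 21,  t[37] = 10,  t[38] = 3,  t[39] = 13,  t[40] = 16,  t[41] = 1,  t[42] = 17,  t[43] = 18,  t[44] = 7,  t[45] = 25,  t[46] = 4,  t[47] = 1,  t[48] = 5,  t[49] = 6,  t[50] = 11.
Since (t[49], t[50]) = (t[1], t[2]) = (6, 11) (two consecutive terms determine the rest), the sequence is periodic with period 48.
(441 - 1) mod 48 = 8, so t[441] = t[9] = 1.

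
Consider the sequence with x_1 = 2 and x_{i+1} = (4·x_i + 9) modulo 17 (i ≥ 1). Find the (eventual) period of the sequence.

Listing terms: x_1 = 2; x_2 = 0; x_3 = 9; x_4 = 11; x_5 = 2.
Since x_5 = x_1 = 2, the sequence is periodic with period 4.

4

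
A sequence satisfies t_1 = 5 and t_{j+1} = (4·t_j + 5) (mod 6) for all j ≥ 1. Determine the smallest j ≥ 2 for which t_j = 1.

2

Computing terms: t_1 = 5,  t_2 = 1,  t_3 = 3,  t_4 = 5.
Since t_4 = t_1 = 5, the sequence is periodic with period 3.
The value 1 first appears (with j ≥ 2) at t_2.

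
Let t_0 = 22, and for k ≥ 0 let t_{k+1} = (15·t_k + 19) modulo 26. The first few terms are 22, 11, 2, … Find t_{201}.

17

Listing terms: t_0 = 22, t_1 = 11, t_2 = 2, t_3 = 23, t_4 = 0, t_5 = 19, t_6 = 18, t_7 = 3, t_8 = 12, t_9 = 17, t_{10} = 14, t_{11} = 21, t_{12} = 22.
The sequence repeats with period 12.
So t_{201} = t_{0 + ((201-0) mod 12)} = t_9 = 17.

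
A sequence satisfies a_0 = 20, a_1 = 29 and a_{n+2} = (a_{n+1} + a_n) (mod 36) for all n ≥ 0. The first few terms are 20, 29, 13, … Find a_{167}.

9

We have a_0 = 20,  a_1 = 29,  a_2 = 13,  a_3 = 6,  a_4 = 19,  a_5 = 25,  a_6 = 8,  a_7 = 33,  a_8 = 5,  a_9 = 2,  a_{10} = 7,  a_{11} = 9,  a_{12} = 16,  a_{13} = 25,  a_{14} = 5,  a_{15} = 30,  a_{16} = 35,  a_{17} = 29,  a_{18} = 28,  a_{19} = 21,  a_{20} = 13,  a_{21} = 34,  a_{22} = 11,  a_{23} = 9,  a_{24} = 20,  a_{25} = 29.
The sequence repeats with period 24.
(167 - 0) mod 24 = 23, so a_{167} = a_{23} = 9.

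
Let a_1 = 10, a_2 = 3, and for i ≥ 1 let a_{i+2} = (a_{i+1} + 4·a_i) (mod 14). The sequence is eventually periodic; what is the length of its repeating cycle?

48

Computing terms: a_1 = 10, a_2 = 3, a_3 = 1, a_4 = 13, a_5 = 3, a_6 = 13, a_7 = 11, a_8 = 7, a_9 = 9, a_{10} = 9, a_{11} = 3, a_{12} = 11, a_{13} = 9, a_{14} = 11, a_{15} = 5, a_{16} = 7, a_{17} = 13, a_{18} = 13, a_{19} = 9, a_{20} = 5, a_{21} = 13, a_{22} = 5, a_{23} = 1, a_{24} = 7, a_{25} = 11, a_{26} = 11, a_{27} = 13, a_{28} = 1, a_{29} = 11, a_{30} = 1, a_{31} = 3, a_{32} = 7, a_{33} = 5, a_{34} = 5, a_{35} = 11, a_{36} = 3, a_{37} = 5, a_{38} = 3, a_{39} = 9, a_{40} = 7, a_{41} = 1, a_{42} = 1, a_{43} = 5, a_{44} = 9, a_{45} = 1, a_{46} = 9, a_{47} = 13, a_{48} = 7, a_{49} = 3, a_{50} = 3, a_{51} = 1.
Since (a_{50}, a_{51}) = (a_2, a_3) = (3, 1) (two consecutive terms determine the rest), the sequence is eventually periodic: after a pre-period of length 1 it cycles with period 48.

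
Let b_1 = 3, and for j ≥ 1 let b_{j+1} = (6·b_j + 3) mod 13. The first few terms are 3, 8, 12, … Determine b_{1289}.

We have b_1 = 3, b_2 = 8, b_3 = 12, b_4 = 10, b_5 = 11, b_6 = 4, b_7 = 1, b_8 = 9, b_9 = 5, b_{10} = 7, b_{11} = 6, b_{12} = 0, b_{13} = 3.
Since b_{13} = b_1 = 3, the sequence is periodic with period 12.
(1289 - 1) mod 12 = 4, so b_{1289} = b_5 = 11.

11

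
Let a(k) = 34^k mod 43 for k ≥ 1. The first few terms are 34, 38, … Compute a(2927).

Computing terms: a(1) = 34; a(2) = 38; a(3) = 2; a(4) = 25; a(5) = 33; a(6) = 4; a(7) = 7; a(8) = 23; a(9) = 8; a(10) = 14; a(11) = 3; a(12) = 16; a(13) = 28; a(14) = 6; a(15) = 32; a(16) = 13; a(17) = 12; a(18) = 21; a(19) = 26; a(20) = 24; a(21) = 42; a(22) = 9; a(23) = 5; a(24) = 41; a(25) = 18; a(26) = 10; a(27) = 39; a(28) = 36; a(29) = 20; a(30) = 35; a(31) = 29; a(32) = 40; a(33) = 27; a(34) = 15; a(35) = 37; a(36) = 11; a(37) = 30; a(38) = 31; a(39) = 22; a(40) = 17; a(41) = 19; a(42) = 1; a(43) = 34.
Since a(43) = a(1) = 34, the sequence is periodic with period 42.
So a(2927) = a(1 + ((2927-1) mod 42)) = a(29) = 20.

20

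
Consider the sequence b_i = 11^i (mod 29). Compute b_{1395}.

27

Computing terms: b_0 = 1, b_1 = 11, b_2 = 5, b_3 = 26, b_4 = 25, b_5 = 14, b_6 = 9, b_7 = 12, b_8 = 16, b_9 = 2, b_{10} = 22, b_{11} = 10, b_{12} = 23, b_{13} = 21, b_{14} = 28, b_{15} = 18, b_{16} = 24, b_{17} = 3, b_{18} = 4, b_{19} = 15, b_{20} = 20, b_{21} = 17, b_{22} = 13, b_{23} = 27, b_{24} = 7, b_{25} = 19, b_{26} = 6, b_{27} = 8, b_{28} = 1.
The sequence repeats with period 28.
(1395 - 0) mod 28 = 23, so b_{1395} = b_{23} = 27.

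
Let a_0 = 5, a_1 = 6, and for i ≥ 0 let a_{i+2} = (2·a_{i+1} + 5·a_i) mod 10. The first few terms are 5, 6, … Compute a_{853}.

We have a_0 = 5, a_1 = 6, a_2 = 7, a_3 = 4, a_4 = 3, a_5 = 6, a_6 = 7.
Since (a_5, a_6) = (a_1, a_2) = (6, 7) (two consecutive terms determine the rest), the sequence is eventually periodic: after a pre-period of length 1 it cycles with period 4.
For i ≥ 1, a_i depends only on (i - 1) mod 4. (853 - 1) mod 4 = 0, so a_{853} = a_1 = 6.

6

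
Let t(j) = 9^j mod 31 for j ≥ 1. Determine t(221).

14

We have t(1) = 9; t(2) = 19; t(3) = 16; t(4) = 20; t(5) = 25; t(6) = 8; t(7) = 10; t(8) = 28; t(9) = 4; t(10) = 5; t(11) = 14; t(12) = 2; t(13) = 18; t(14) = 7; t(15) = 1; t(16) = 9.
Since t(16) = t(1) = 9, the sequence is periodic with period 15.
So t(221) = t(1 + ((221-1) mod 15)) = t(11) = 14.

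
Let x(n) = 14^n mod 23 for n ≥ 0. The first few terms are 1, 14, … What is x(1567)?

We have x(0) = 1, x(1) = 14, x(2) = 12, x(3) = 7, x(4) = 6, x(5) = 15, x(6) = 3, x(7) = 19, x(8) = 13, x(9) = 21, x(10) = 18, x(11) = 22, x(12) = 9, x(13) = 11, x(14) = 16, x(15) = 17, x(16) = 8, x(17) = 20, x(18) = 4, x(19) = 10, x(20) = 2, x(21) = 5, x(22) = 1.
Since x(22) = x(0) = 1, the sequence is periodic with period 22.
So x(1567) = x(0 + ((1567-0) mod 22)) = x(5) = 15.

15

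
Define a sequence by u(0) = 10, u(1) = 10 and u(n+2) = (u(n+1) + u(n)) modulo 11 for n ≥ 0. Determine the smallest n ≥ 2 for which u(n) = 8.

3

u(0) = 10, u(1) = 10, u(2) = 9, u(3) = 8, u(4) = 6, u(5) = 3, u(6) = 9, u(7) = 1, u(8) = 10, u(9) = 0, u(10) = 10, u(11) = 10.
The sequence repeats with period 10.
The value 8 first appears (with n ≥ 2) at u(3).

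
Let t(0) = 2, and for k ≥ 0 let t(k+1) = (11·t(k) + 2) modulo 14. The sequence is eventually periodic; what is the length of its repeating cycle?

We have t(0) = 2; t(1) = 10; t(2) = 0; t(3) = 2.
The sequence repeats with period 3.

3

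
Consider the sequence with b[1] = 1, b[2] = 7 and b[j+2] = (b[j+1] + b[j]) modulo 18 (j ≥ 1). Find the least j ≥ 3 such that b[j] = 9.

8

b[1] = 1,  b[2] = 7,  b[3] = 8,  b[4] = 15,  b[5] = 5,  b[6] = 2,  b[7] = 7,  b[8] = 9,  b[9] = 16,  b[10] = 7,  b[11] = 5,  b[12] = 12,  b[13] = 17,  b[14] = 11,  b[15] = 10,  b[16] = 3,  b[17] = 13,  b[18] = 16,  b[19] = 11,  b[20] = 9,  b[21] = 2,  b[22] = 11,  b[23] = 13,  b[24] = 6,  b[25] = 1,  b[26] = 7.
Since (b[25], b[26]) = (b[1], b[2]) = (1, 7) (two consecutive terms determine the rest), the sequence is periodic with period 24.
The value 9 first appears (with j ≥ 3) at b[8].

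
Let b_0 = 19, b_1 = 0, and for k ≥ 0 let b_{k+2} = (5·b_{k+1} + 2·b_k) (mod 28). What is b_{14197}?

2

b_0 = 19, b_1 = 0, b_2 = 10, b_3 = 22, b_4 = 18, b_5 = 22, b_6 = 6, b_7 = 18, b_8 = 18, b_9 = 14, b_{10} = 22, b_{11} = 26, b_{12} = 6, b_{13} = 26, b_{14} = 2, b_{15} = 6, b_{16} = 6, b_{17} = 14, b_{18} = 26, b_{19} = 18, b_{20} = 2, b_{21} = 18, b_{22} = 10, b_{23} = 2, b_{24} = 2, b_{25} = 14, b_{26} = 18, b_{27} = 6, b_{28} = 10, b_{29} = 6, b_{30} = 22, b_{31} = 10, b_{32} = 10, b_{33} = 14, b_{34} = 6, b_{35} = 2, b_{36} = 22, b_{37} = 2, b_{38} = 26, b_{39} = 22, b_{40} = 22, b_{41} = 14, b_{42} = 2, b_{43} = 10, b_{44} = 26, b_{45} = 10, b_{46} = 18, b_{47} = 26, b_{48} = 26, b_{49} = 14, b_{50} = 10, b_{51} = 22.
Since (b_{50}, b_{51}) = (b_2, b_3) = (10, 22) (two consecutive terms determine the rest), the sequence is eventually periodic: after a pre-period of length 2 it cycles with period 48.
For k ≥ 2, b_k depends only on (k - 2) mod 48. (14197 - 2) mod 48 = 35, so b_{14197} = b_{37} = 2.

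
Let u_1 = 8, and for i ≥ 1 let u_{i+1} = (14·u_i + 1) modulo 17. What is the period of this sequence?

u_1 = 8; u_2 = 11; u_3 = 2; u_4 = 12; u_5 = 16; u_6 = 4; u_7 = 6; u_8 = 0; u_9 = 1; u_{10} = 15; u_{11} = 7; u_{12} = 14; u_{13} = 10; u_{14} = 5; u_{15} = 3; u_{16} = 9; u_{17} = 8.
The sequence repeats with period 16.

16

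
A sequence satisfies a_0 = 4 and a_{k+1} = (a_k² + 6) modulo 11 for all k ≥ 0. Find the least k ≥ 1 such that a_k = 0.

Listing terms: a_0 = 4,  a_1 = 0,  a_2 = 6,  a_3 = 9,  a_4 = 10,  a_5 = 7,  a_6 = 0.
Since a_6 = a_1 = 0, the sequence is eventually periodic: after a pre-period of length 1 it cycles with period 5.
The value 0 first appears (with k ≥ 1) at a_1.

1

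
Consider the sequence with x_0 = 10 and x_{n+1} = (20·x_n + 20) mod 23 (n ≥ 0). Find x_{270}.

x_0 = 10,  x_1 = 13,  x_2 = 4,  x_3 = 8,  x_4 = 19,  x_5 = 9,  x_6 = 16,  x_7 = 18,  x_8 = 12,  x_9 = 7,  x_{10} = 22,  x_{11} = 0,  x_{12} = 20,  x_{13} = 6,  x_{14} = 2,  x_{15} = 14,  x_{16} = 1,  x_{17} = 17,  x_{18} = 15,  x_{19} = 21,  x_{20} = 3,  x_{21} = 11,  x_{22} = 10.
The sequence repeats with period 22.
So x_{270} = x_{0 + ((270-0) mod 22)} = x_6 = 16.

16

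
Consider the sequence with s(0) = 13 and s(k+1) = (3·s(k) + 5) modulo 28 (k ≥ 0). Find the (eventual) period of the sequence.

6

We have s(0) = 13, s(1) = 16, s(2) = 25, s(3) = 24, s(4) = 21, s(5) = 12, s(6) = 13.
The sequence repeats with period 6.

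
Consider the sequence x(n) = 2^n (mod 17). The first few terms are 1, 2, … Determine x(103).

9

Listing terms: x(0) = 1, x(1) = 2, x(2) = 4, x(3) = 8, x(4) = 16, x(5) = 15, x(6) = 13, x(7) = 9, x(8) = 1.
The sequence repeats with period 8.
So x(103) = x(0 + ((103-0) mod 8)) = x(7) = 9.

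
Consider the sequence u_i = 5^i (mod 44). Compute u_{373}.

37

Listing terms: u_0 = 1,  u_1 = 5,  u_2 = 25,  u_3 = 37,  u_4 = 9,  u_5 = 1.
The sequence repeats with period 5.
So u_{373} = u_{0 + ((373-0) mod 5)} = u_3 = 37.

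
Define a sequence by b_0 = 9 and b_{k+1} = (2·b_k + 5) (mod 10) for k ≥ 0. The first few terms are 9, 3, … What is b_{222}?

Listing terms: b_0 = 9,  b_1 = 3,  b_2 = 1,  b_3 = 7,  b_4 = 9.
Since b_4 = b_0 = 9, the sequence is periodic with period 4.
(222 - 0) mod 4 = 2, so b_{222} = b_2 = 1.

1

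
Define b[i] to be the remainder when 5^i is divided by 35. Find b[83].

We have b[1] = 5; b[2] = 25; b[3] = 20; b[4] = 30; b[5] = 10; b[6] = 15; b[7] = 5.
Since b[7] = b[1] = 5, the sequence is periodic with period 6.
So b[83] = b[1 + ((83-1) mod 6)] = b[5] = 10.

10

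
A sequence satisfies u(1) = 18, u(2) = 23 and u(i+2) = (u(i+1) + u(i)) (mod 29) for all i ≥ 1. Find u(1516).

u(1) = 18; u(2) = 23; u(3) = 12; u(4) = 6; u(5) = 18; u(6) = 24; u(7) = 13; u(8) = 8; u(9) = 21; u(10) = 0; u(11) = 21; u(12) = 21; u(13) = 13; u(14) = 5; u(15) = 18; u(16) = 23.
Since (u(15), u(16)) = (u(1), u(2)) = (18, 23) (two consecutive terms determine the rest), the sequence is periodic with period 14.
So u(1516) = u(1 + ((1516-1) mod 14)) = u(4) = 6.

6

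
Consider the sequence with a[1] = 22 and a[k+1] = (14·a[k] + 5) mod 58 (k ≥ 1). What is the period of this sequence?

28

We have a[1] = 22, a[2] = 23, a[3] = 37, a[4] = 1, a[5] = 19, a[6] = 39, a[7] = 29, a[8] = 5, a[9] = 17, a[10] = 11, a[11] = 43, a[12] = 27, a[13] = 35, a[14] = 31, a[15] = 33, a[16] = 3, a[17] = 47, a[18] = 25, a[19] = 7, a[20] = 45, a[21] = 55, a[22] = 21, a[23] = 9, a[24] = 15, a[25] = 41, a[26] = 57, a[27] = 49, a[28] = 53, a[29] = 51, a[30] = 23.
Since a[30] = a[2] = 23, the sequence is eventually periodic: after a pre-period of length 1 it cycles with period 28.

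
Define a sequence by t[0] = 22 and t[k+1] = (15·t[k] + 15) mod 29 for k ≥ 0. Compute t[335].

14

Listing terms: t[0] = 22, t[1] = 26, t[2] = 28, t[3] = 0, t[4] = 15, t[5] = 8, t[6] = 19, t[7] = 10, t[8] = 20, t[9] = 25, t[10] = 13, t[11] = 7, t[12] = 4, t[13] = 17, t[14] = 9, t[15] = 5, t[16] = 3, t[17] = 2, t[18] = 16, t[19] = 23, t[20] = 12, t[21] = 21, t[22] = 11, t[23] = 6, t[24] = 18, t[25] = 24, t[26] = 27, t[27] = 14, t[28] = 22.
The sequence repeats with period 28.
(335 - 0) mod 28 = 27, so t[335] = t[27] = 14.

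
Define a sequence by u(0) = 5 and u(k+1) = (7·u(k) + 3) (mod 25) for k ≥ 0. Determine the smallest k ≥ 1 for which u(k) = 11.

3

Computing terms: u(0) = 5; u(1) = 13; u(2) = 19; u(3) = 11; u(4) = 5.
The sequence repeats with period 4.
The value 11 first appears (with k ≥ 1) at u(3).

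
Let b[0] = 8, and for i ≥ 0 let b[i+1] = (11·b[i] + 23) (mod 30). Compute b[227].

Listing terms: b[0] = 8, b[1] = 21, b[2] = 14, b[3] = 27, b[4] = 20, b[5] = 3, b[6] = 26, b[7] = 9, b[8] = 2, b[9] = 15, b[10] = 8.
The sequence repeats with period 10.
(227 - 0) mod 10 = 7, so b[227] = b[7] = 9.

9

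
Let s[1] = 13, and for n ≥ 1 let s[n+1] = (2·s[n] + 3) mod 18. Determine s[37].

13

Computing terms: s[1] = 13, s[2] = 11, s[3] = 7, s[4] = 17, s[5] = 1, s[6] = 5, s[7] = 13.
The sequence repeats with period 6.
So s[37] = s[1 + ((37-1) mod 6)] = s[1] = 13.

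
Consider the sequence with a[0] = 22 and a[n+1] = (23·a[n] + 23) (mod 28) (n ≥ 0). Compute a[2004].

We have a[0] = 22,  a[1] = 25,  a[2] = 10,  a[3] = 1,  a[4] = 18,  a[5] = 17,  a[6] = 22.
Since a[6] = a[0] = 22, the sequence is periodic with period 6.
(2004 - 0) mod 6 = 0, so a[2004] = a[0] = 22.

22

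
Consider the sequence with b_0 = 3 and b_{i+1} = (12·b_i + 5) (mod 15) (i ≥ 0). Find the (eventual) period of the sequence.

4

We have b_0 = 3,  b_1 = 11,  b_2 = 2,  b_3 = 14,  b_4 = 8,  b_5 = 11.
Since b_5 = b_1 = 11, the sequence is eventually periodic: after a pre-period of length 1 it cycles with period 4.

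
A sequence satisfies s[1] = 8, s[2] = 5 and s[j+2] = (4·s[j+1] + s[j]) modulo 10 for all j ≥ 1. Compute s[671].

2

Listing terms: s[1] = 8,  s[2] = 5,  s[3] = 8,  s[4] = 7,  s[5] = 6,  s[6] = 1,  s[7] = 0,  s[8] = 1,  s[9] = 4,  s[10] = 7,  s[11] = 2,  s[12] = 5,  s[13] = 2,  s[14] = 3,  s[15] = 4,  s[16] = 9,  s[17] = 0,  s[18] = 9,  s[19] = 6,  s[20] = 3,  s[21] = 8,  s[22] = 5.
The sequence repeats with period 20.
So s[671] = s[1 + ((671-1) mod 20)] = s[11] = 2.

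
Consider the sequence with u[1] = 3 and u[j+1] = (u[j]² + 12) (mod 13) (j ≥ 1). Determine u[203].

8

We have u[1] = 3,  u[2] = 8,  u[3] = 11,  u[4] = 3.
The sequence repeats with period 3.
(203 - 1) mod 3 = 1, so u[203] = u[2] = 8.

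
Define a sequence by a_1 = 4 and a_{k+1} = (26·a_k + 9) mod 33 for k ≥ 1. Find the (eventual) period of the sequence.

Listing terms: a_1 = 4,  a_2 = 14,  a_3 = 10,  a_4 = 5,  a_5 = 7,  a_6 = 26,  a_7 = 25,  a_8 = 32,  a_9 = 16,  a_{10} = 29,  a_{11} = 4.
Since a_{11} = a_1 = 4, the sequence is periodic with period 10.

10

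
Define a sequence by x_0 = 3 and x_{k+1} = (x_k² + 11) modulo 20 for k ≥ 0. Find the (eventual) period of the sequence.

6

Computing terms: x_0 = 3,  x_1 = 0,  x_2 = 11,  x_3 = 12,  x_4 = 15,  x_5 = 16,  x_6 = 7,  x_7 = 0.
Since x_7 = x_1 = 0, the sequence is eventually periodic: after a pre-period of length 1 it cycles with period 6.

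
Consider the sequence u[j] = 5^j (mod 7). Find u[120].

Listing terms: u[0] = 1,  u[1] = 5,  u[2] = 4,  u[3] = 6,  u[4] = 2,  u[5] = 3,  u[6] = 1.
The sequence repeats with period 6.
(120 - 0) mod 6 = 0, so u[120] = u[0] = 1.

1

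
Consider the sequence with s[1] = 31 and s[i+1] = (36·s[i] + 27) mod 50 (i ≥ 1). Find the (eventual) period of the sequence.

Computing terms: s[1] = 31, s[2] = 43, s[3] = 25, s[4] = 27, s[5] = 49, s[6] = 41, s[7] = 3, s[8] = 35, s[9] = 37, s[10] = 9, s[11] = 1, s[12] = 13, s[13] = 45, s[14] = 47, s[15] = 19, s[16] = 11, s[17] = 23, s[18] = 5, s[19] = 7, s[20] = 29, s[21] = 21, s[22] = 33, s[23] = 15, s[24] = 17, s[25] = 39, s[26] = 31.
Since s[26] = s[1] = 31, the sequence is periodic with period 25.

25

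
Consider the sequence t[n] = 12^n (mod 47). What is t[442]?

14

Listing terms: t[0] = 1; t[1] = 12; t[2] = 3; t[3] = 36; t[4] = 9; t[5] = 14; t[6] = 27; t[7] = 42; t[8] = 34; t[9] = 32; t[10] = 8; t[11] = 2; t[12] = 24; t[13] = 6; t[14] = 25; t[15] = 18; t[16] = 28; t[17] = 7; t[18] = 37; t[19] = 21; t[20] = 17; t[21] = 16; t[22] = 4; t[23] = 1.
Since t[23] = t[0] = 1, the sequence is periodic with period 23.
So t[442] = t[0 + ((442-0) mod 23)] = t[5] = 14.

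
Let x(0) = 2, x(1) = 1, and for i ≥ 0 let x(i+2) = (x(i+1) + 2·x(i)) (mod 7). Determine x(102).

Computing terms: x(0) = 2,  x(1) = 1,  x(2) = 5,  x(3) = 0,  x(4) = 3,  x(5) = 3,  x(6) = 2,  x(7) = 1.
The sequence repeats with period 6.
(102 - 0) mod 6 = 0, so x(102) = x(0) = 2.

2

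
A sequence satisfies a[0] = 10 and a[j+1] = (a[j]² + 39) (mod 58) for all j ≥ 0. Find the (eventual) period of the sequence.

6

Computing terms: a[0] = 10,  a[1] = 23,  a[2] = 46,  a[3] = 9,  a[4] = 4,  a[5] = 55,  a[6] = 48,  a[7] = 23.
Since a[7] = a[1] = 23, the sequence is eventually periodic: after a pre-period of length 1 it cycles with period 6.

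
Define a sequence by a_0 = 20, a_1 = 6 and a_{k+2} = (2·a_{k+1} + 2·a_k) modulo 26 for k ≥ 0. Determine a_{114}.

10

We have a_0 = 20, a_1 = 6, a_2 = 0, a_3 = 12, a_4 = 24, a_5 = 20, a_6 = 10, a_7 = 8, a_8 = 10, a_9 = 10, a_{10} = 14, a_{11} = 22, a_{12} = 20, a_{13} = 6.
The sequence repeats with period 12.
So a_{114} = a_{0 + ((114-0) mod 12)} = a_6 = 10.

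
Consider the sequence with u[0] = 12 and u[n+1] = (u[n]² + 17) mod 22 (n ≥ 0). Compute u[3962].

Listing terms: u[0] = 12; u[1] = 7; u[2] = 0; u[3] = 17; u[4] = 20; u[5] = 21; u[6] = 18; u[7] = 11; u[8] = 6; u[9] = 9; u[10] = 10; u[11] = 7.
Since u[11] = u[1] = 7, the sequence is eventually periodic: after a pre-period of length 1 it cycles with period 10.
For n ≥ 1, u[n] depends only on (n - 1) mod 10. (3962 - 1) mod 10 = 1, so u[3962] = u[2] = 0.

0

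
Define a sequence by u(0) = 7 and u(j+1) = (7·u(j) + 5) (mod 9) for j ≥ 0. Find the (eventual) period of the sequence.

9

Computing terms: u(0) = 7; u(1) = 0; u(2) = 5; u(3) = 4; u(4) = 6; u(5) = 2; u(6) = 1; u(7) = 3; u(8) = 8; u(9) = 7.
The sequence repeats with period 9.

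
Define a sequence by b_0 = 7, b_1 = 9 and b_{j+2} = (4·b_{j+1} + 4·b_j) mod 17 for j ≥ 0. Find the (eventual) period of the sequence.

Listing terms: b_0 = 7,  b_1 = 9,  b_2 = 13,  b_3 = 3,  b_4 = 13,  b_5 = 13,  b_6 = 2,  b_7 = 9,  b_8 = 10,  b_9 = 8,  b_{10} = 4,  b_{11} = 14,  b_{12} = 4,  b_{13} = 4,  b_{14} = 15,  b_{15} = 8,  b_{16} = 7,  b_{17} = 9.
Since (b_{16}, b_{17}) = (b_0, b_1) = (7, 9) (two consecutive terms determine the rest), the sequence is periodic with period 16.

16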